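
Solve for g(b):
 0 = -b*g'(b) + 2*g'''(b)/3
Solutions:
 g(b) = C1 + Integral(C2*airyai(2^(2/3)*3^(1/3)*b/2) + C3*airybi(2^(2/3)*3^(1/3)*b/2), b)


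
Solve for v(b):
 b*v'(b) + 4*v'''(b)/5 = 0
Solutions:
 v(b) = C1 + Integral(C2*airyai(-10^(1/3)*b/2) + C3*airybi(-10^(1/3)*b/2), b)


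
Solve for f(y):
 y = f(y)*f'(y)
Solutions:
 f(y) = -sqrt(C1 + y^2)
 f(y) = sqrt(C1 + y^2)


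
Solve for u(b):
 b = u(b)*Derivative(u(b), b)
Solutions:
 u(b) = -sqrt(C1 + b^2)
 u(b) = sqrt(C1 + b^2)


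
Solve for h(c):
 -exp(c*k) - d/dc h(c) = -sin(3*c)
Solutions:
 h(c) = C1 - cos(3*c)/3 - exp(c*k)/k


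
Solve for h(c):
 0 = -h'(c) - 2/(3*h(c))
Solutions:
 h(c) = -sqrt(C1 - 12*c)/3
 h(c) = sqrt(C1 - 12*c)/3


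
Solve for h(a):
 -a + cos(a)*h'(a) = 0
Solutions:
 h(a) = C1 + Integral(a/cos(a), a)


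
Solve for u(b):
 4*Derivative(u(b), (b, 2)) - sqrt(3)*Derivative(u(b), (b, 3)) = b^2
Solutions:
 u(b) = C1 + C2*b + C3*exp(4*sqrt(3)*b/3) + b^4/48 + sqrt(3)*b^3/48 + 3*b^2/64


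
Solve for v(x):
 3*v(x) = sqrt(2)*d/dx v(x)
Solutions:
 v(x) = C1*exp(3*sqrt(2)*x/2)


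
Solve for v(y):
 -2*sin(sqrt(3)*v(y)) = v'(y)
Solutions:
 v(y) = sqrt(3)*(-acos((-exp(2*sqrt(3)*C1) - exp(4*sqrt(3)*y))/(exp(2*sqrt(3)*C1) - exp(4*sqrt(3)*y))) + 2*pi)/3
 v(y) = sqrt(3)*acos((-exp(2*sqrt(3)*C1) - exp(4*sqrt(3)*y))/(exp(2*sqrt(3)*C1) - exp(4*sqrt(3)*y)))/3


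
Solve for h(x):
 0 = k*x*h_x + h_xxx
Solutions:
 h(x) = C1 + Integral(C2*airyai(x*(-k)^(1/3)) + C3*airybi(x*(-k)^(1/3)), x)


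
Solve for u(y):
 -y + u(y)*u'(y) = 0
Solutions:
 u(y) = -sqrt(C1 + y^2)
 u(y) = sqrt(C1 + y^2)


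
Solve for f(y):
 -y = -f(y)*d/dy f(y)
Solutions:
 f(y) = -sqrt(C1 + y^2)
 f(y) = sqrt(C1 + y^2)


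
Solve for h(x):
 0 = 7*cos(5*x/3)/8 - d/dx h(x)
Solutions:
 h(x) = C1 + 21*sin(5*x/3)/40


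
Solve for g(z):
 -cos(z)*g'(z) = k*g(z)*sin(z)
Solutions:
 g(z) = C1*exp(k*log(cos(z)))


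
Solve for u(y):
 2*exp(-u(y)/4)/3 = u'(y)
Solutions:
 u(y) = 4*log(C1 + y/6)


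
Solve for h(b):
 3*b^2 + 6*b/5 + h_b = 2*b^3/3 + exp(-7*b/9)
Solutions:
 h(b) = C1 + b^4/6 - b^3 - 3*b^2/5 - 9*exp(-7*b/9)/7


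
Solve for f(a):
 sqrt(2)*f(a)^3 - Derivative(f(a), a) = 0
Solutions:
 f(a) = -sqrt(2)*sqrt(-1/(C1 + sqrt(2)*a))/2
 f(a) = sqrt(2)*sqrt(-1/(C1 + sqrt(2)*a))/2


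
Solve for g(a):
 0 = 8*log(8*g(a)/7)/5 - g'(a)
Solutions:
 -5*Integral(1/(log(_y) - log(7) + 3*log(2)), (_y, g(a)))/8 = C1 - a


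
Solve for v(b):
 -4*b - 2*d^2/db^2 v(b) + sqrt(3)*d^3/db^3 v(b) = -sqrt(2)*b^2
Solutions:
 v(b) = C1 + C2*b + C3*exp(2*sqrt(3)*b/3) + sqrt(2)*b^4/24 + b^3*(-4 + sqrt(6))/12 + b^2*(-4*sqrt(3) + 3*sqrt(2))/8


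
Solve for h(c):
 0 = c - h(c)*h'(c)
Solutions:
 h(c) = -sqrt(C1 + c^2)
 h(c) = sqrt(C1 + c^2)


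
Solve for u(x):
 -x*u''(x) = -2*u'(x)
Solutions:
 u(x) = C1 + C2*x^3


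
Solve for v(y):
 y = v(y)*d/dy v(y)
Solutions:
 v(y) = -sqrt(C1 + y^2)
 v(y) = sqrt(C1 + y^2)


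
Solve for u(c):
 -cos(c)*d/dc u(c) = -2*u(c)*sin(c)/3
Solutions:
 u(c) = C1/cos(c)^(2/3)


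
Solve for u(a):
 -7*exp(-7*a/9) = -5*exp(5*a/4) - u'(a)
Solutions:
 u(a) = C1 - 4*exp(5*a/4) - 9*exp(-7*a/9)


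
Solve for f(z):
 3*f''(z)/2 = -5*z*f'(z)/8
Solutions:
 f(z) = C1 + C2*erf(sqrt(30)*z/12)


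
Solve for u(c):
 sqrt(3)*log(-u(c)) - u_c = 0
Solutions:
 -li(-u(c)) = C1 + sqrt(3)*c


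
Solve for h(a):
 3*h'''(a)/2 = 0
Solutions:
 h(a) = C1 + C2*a + C3*a^2


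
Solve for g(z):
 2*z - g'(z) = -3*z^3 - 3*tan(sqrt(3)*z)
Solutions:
 g(z) = C1 + 3*z^4/4 + z^2 - sqrt(3)*log(cos(sqrt(3)*z))


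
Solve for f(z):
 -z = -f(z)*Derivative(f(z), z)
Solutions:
 f(z) = -sqrt(C1 + z^2)
 f(z) = sqrt(C1 + z^2)


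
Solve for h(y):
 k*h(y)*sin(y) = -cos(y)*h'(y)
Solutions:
 h(y) = C1*exp(k*log(cos(y)))


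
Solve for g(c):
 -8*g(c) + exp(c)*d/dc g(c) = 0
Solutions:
 g(c) = C1*exp(-8*exp(-c))


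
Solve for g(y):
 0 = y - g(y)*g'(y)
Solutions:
 g(y) = -sqrt(C1 + y^2)
 g(y) = sqrt(C1 + y^2)


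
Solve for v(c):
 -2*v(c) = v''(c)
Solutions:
 v(c) = C1*sin(sqrt(2)*c) + C2*cos(sqrt(2)*c)


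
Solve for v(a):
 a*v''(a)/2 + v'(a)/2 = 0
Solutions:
 v(a) = C1 + C2*log(a)


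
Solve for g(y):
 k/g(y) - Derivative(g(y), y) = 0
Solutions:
 g(y) = -sqrt(C1 + 2*k*y)
 g(y) = sqrt(C1 + 2*k*y)


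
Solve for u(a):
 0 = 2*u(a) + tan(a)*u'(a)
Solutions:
 u(a) = C1/sin(a)^2


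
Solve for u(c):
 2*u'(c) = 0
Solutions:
 u(c) = C1


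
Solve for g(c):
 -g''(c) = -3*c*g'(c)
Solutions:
 g(c) = C1 + C2*erfi(sqrt(6)*c/2)


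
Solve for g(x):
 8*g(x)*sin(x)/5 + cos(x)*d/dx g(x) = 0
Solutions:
 g(x) = C1*cos(x)^(8/5)


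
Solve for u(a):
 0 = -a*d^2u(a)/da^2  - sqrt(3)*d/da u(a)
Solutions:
 u(a) = C1 + C2*a^(1 - sqrt(3))


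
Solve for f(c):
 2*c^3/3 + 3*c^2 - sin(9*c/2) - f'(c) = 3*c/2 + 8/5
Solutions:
 f(c) = C1 + c^4/6 + c^3 - 3*c^2/4 - 8*c/5 + 2*cos(9*c/2)/9


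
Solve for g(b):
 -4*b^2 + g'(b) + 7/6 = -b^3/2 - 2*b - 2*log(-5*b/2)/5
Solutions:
 g(b) = C1 - b^4/8 + 4*b^3/3 - b^2 - 2*b*log(-b)/5 + b*(-23 - 12*log(5) + 12*log(2))/30


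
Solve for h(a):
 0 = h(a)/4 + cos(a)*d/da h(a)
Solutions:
 h(a) = C1*(sin(a) - 1)^(1/8)/(sin(a) + 1)^(1/8)


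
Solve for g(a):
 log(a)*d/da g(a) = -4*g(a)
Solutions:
 g(a) = C1*exp(-4*li(a))


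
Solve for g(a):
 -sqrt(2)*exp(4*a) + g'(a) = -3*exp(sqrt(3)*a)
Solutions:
 g(a) = C1 + sqrt(2)*exp(4*a)/4 - sqrt(3)*exp(sqrt(3)*a)


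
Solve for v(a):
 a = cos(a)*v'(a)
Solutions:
 v(a) = C1 + Integral(a/cos(a), a)


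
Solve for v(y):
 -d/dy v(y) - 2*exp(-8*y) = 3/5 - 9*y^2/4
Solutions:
 v(y) = C1 + 3*y^3/4 - 3*y/5 + exp(-8*y)/4


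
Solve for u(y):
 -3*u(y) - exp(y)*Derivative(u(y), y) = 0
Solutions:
 u(y) = C1*exp(3*exp(-y))


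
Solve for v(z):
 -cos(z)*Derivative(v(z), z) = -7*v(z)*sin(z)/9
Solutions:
 v(z) = C1/cos(z)^(7/9)


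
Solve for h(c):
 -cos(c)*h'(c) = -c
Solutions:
 h(c) = C1 + Integral(c/cos(c), c)


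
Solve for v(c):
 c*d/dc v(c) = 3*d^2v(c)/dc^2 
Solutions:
 v(c) = C1 + C2*erfi(sqrt(6)*c/6)


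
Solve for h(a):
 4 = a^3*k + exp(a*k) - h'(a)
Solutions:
 h(a) = C1 + a^4*k/4 - 4*a + exp(a*k)/k


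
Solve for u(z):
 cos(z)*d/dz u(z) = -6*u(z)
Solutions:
 u(z) = C1*(sin(z)^3 - 3*sin(z)^2 + 3*sin(z) - 1)/(sin(z)^3 + 3*sin(z)^2 + 3*sin(z) + 1)


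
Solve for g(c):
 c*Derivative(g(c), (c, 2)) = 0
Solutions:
 g(c) = C1 + C2*c


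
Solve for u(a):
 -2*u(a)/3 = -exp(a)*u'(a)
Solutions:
 u(a) = C1*exp(-2*exp(-a)/3)


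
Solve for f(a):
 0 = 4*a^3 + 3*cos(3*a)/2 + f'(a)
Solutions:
 f(a) = C1 - a^4 - sin(3*a)/2


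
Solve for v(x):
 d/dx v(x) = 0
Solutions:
 v(x) = C1


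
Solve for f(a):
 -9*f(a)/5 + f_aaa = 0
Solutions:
 f(a) = C3*exp(15^(2/3)*a/5) + (C1*sin(3*3^(1/6)*5^(2/3)*a/10) + C2*cos(3*3^(1/6)*5^(2/3)*a/10))*exp(-15^(2/3)*a/10)


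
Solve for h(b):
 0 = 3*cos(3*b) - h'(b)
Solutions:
 h(b) = C1 + sin(3*b)


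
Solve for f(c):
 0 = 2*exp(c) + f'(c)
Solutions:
 f(c) = C1 - 2*exp(c)


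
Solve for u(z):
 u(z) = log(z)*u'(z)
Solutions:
 u(z) = C1*exp(li(z))


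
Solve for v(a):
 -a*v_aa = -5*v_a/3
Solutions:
 v(a) = C1 + C2*a^(8/3)


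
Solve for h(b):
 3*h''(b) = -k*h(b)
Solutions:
 h(b) = C1*exp(-sqrt(3)*b*sqrt(-k)/3) + C2*exp(sqrt(3)*b*sqrt(-k)/3)


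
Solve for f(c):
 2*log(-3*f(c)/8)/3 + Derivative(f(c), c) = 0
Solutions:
 3*Integral(1/(log(-_y) - 3*log(2) + log(3)), (_y, f(c)))/2 = C1 - c


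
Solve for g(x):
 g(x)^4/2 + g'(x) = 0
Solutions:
 g(x) = 2^(1/3)*(1/(C1 + 3*x))^(1/3)
 g(x) = 2^(1/3)*(-3^(2/3) - 3*3^(1/6)*I)*(1/(C1 + x))^(1/3)/6
 g(x) = 2^(1/3)*(-3^(2/3) + 3*3^(1/6)*I)*(1/(C1 + x))^(1/3)/6


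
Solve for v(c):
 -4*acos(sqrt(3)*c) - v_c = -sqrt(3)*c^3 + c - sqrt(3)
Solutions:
 v(c) = C1 + sqrt(3)*c^4/4 - c^2/2 - 4*c*acos(sqrt(3)*c) + sqrt(3)*c + 4*sqrt(3)*sqrt(1 - 3*c^2)/3


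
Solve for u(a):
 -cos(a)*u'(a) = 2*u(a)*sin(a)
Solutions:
 u(a) = C1*cos(a)^2


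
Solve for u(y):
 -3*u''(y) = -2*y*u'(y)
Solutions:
 u(y) = C1 + C2*erfi(sqrt(3)*y/3)


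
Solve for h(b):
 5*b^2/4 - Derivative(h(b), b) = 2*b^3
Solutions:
 h(b) = C1 - b^4/2 + 5*b^3/12


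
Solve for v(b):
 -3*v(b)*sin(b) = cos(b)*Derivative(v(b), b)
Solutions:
 v(b) = C1*cos(b)^3


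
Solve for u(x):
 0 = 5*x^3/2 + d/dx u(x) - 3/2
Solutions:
 u(x) = C1 - 5*x^4/8 + 3*x/2


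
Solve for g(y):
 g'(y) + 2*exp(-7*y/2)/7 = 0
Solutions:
 g(y) = C1 + 4*exp(-7*y/2)/49


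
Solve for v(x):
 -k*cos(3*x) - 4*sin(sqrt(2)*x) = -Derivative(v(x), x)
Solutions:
 v(x) = C1 + k*sin(3*x)/3 - 2*sqrt(2)*cos(sqrt(2)*x)


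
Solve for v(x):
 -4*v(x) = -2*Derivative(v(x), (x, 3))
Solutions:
 v(x) = C3*exp(2^(1/3)*x) + (C1*sin(2^(1/3)*sqrt(3)*x/2) + C2*cos(2^(1/3)*sqrt(3)*x/2))*exp(-2^(1/3)*x/2)


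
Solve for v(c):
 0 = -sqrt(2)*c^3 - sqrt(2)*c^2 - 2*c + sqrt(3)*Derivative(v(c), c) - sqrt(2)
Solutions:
 v(c) = C1 + sqrt(6)*c^4/12 + sqrt(6)*c^3/9 + sqrt(3)*c^2/3 + sqrt(6)*c/3


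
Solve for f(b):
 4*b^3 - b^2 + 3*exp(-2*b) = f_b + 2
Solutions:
 f(b) = C1 + b^4 - b^3/3 - 2*b - 3*exp(-2*b)/2


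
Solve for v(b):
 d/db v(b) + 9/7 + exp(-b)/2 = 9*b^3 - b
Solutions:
 v(b) = C1 + 9*b^4/4 - b^2/2 - 9*b/7 + exp(-b)/2


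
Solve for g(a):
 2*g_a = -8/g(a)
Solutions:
 g(a) = -sqrt(C1 - 8*a)
 g(a) = sqrt(C1 - 8*a)


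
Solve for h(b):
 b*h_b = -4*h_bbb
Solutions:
 h(b) = C1 + Integral(C2*airyai(-2^(1/3)*b/2) + C3*airybi(-2^(1/3)*b/2), b)


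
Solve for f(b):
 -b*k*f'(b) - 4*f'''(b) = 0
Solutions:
 f(b) = C1 + Integral(C2*airyai(2^(1/3)*b*(-k)^(1/3)/2) + C3*airybi(2^(1/3)*b*(-k)^(1/3)/2), b)


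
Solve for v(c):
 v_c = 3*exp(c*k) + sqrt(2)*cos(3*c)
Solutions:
 v(c) = C1 + sqrt(2)*sin(3*c)/3 + 3*exp(c*k)/k


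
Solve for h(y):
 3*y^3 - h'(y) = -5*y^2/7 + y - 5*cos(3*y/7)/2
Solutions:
 h(y) = C1 + 3*y^4/4 + 5*y^3/21 - y^2/2 + 35*sin(3*y/7)/6


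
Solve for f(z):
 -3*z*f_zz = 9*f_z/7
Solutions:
 f(z) = C1 + C2*z^(4/7)


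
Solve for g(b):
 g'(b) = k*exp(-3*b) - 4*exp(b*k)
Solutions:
 g(b) = C1 - k*exp(-3*b)/3 - 4*exp(b*k)/k


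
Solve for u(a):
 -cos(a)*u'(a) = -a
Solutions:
 u(a) = C1 + Integral(a/cos(a), a)


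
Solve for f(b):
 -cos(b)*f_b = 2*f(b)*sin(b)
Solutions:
 f(b) = C1*cos(b)^2


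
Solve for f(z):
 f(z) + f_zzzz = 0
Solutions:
 f(z) = (C1*sin(sqrt(2)*z/2) + C2*cos(sqrt(2)*z/2))*exp(-sqrt(2)*z/2) + (C3*sin(sqrt(2)*z/2) + C4*cos(sqrt(2)*z/2))*exp(sqrt(2)*z/2)


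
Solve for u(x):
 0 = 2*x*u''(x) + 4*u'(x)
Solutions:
 u(x) = C1 + C2/x


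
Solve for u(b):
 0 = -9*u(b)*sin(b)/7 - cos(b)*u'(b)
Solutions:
 u(b) = C1*cos(b)^(9/7)


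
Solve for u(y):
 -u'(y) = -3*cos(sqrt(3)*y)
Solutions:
 u(y) = C1 + sqrt(3)*sin(sqrt(3)*y)


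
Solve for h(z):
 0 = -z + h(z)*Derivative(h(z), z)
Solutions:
 h(z) = -sqrt(C1 + z^2)
 h(z) = sqrt(C1 + z^2)


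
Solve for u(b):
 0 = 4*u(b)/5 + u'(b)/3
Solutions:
 u(b) = C1*exp(-12*b/5)


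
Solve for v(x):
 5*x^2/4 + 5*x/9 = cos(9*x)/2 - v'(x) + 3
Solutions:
 v(x) = C1 - 5*x^3/12 - 5*x^2/18 + 3*x + sin(9*x)/18


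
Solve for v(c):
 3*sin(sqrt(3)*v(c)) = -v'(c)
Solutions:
 v(c) = sqrt(3)*(-acos((-exp(2*sqrt(3)*C1) - exp(6*sqrt(3)*c))/(exp(2*sqrt(3)*C1) - exp(6*sqrt(3)*c))) + 2*pi)/3
 v(c) = sqrt(3)*acos((-exp(2*sqrt(3)*C1) - exp(6*sqrt(3)*c))/(exp(2*sqrt(3)*C1) - exp(6*sqrt(3)*c)))/3


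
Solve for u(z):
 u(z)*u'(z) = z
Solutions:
 u(z) = -sqrt(C1 + z^2)
 u(z) = sqrt(C1 + z^2)


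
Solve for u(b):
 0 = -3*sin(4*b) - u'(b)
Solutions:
 u(b) = C1 + 3*cos(4*b)/4


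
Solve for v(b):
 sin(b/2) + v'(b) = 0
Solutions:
 v(b) = C1 + 2*cos(b/2)


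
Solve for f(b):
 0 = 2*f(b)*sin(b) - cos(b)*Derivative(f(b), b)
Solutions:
 f(b) = C1/cos(b)^2


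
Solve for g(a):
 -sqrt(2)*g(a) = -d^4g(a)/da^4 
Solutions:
 g(a) = C1*exp(-2^(1/8)*a) + C2*exp(2^(1/8)*a) + C3*sin(2^(1/8)*a) + C4*cos(2^(1/8)*a)


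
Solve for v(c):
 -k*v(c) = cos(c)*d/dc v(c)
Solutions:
 v(c) = C1*exp(k*(log(sin(c) - 1) - log(sin(c) + 1))/2)


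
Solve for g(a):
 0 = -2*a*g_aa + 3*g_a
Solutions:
 g(a) = C1 + C2*a^(5/2)


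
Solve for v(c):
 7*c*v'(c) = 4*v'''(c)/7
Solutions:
 v(c) = C1 + Integral(C2*airyai(2^(1/3)*7^(2/3)*c/2) + C3*airybi(2^(1/3)*7^(2/3)*c/2), c)


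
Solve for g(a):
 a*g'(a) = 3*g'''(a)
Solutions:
 g(a) = C1 + Integral(C2*airyai(3^(2/3)*a/3) + C3*airybi(3^(2/3)*a/3), a)


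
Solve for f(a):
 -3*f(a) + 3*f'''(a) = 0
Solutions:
 f(a) = C3*exp(a) + (C1*sin(sqrt(3)*a/2) + C2*cos(sqrt(3)*a/2))*exp(-a/2)


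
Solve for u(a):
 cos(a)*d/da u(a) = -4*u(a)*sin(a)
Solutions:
 u(a) = C1*cos(a)^4


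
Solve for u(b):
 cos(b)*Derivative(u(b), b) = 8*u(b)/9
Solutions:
 u(b) = C1*(sin(b) + 1)^(4/9)/(sin(b) - 1)^(4/9)


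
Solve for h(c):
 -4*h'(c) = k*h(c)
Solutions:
 h(c) = C1*exp(-c*k/4)


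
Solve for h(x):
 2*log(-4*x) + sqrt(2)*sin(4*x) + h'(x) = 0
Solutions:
 h(x) = C1 - 2*x*log(-x) - 4*x*log(2) + 2*x + sqrt(2)*cos(4*x)/4


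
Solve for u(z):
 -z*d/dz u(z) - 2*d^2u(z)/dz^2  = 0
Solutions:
 u(z) = C1 + C2*erf(z/2)


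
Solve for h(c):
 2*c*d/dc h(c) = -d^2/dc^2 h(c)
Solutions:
 h(c) = C1 + C2*erf(c)


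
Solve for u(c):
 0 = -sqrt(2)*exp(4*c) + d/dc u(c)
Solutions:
 u(c) = C1 + sqrt(2)*exp(4*c)/4


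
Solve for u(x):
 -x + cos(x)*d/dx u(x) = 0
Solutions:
 u(x) = C1 + Integral(x/cos(x), x)


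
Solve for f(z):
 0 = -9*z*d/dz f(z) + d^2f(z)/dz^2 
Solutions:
 f(z) = C1 + C2*erfi(3*sqrt(2)*z/2)


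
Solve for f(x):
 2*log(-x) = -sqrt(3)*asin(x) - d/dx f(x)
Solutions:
 f(x) = C1 - 2*x*log(-x) + 2*x - sqrt(3)*(x*asin(x) + sqrt(1 - x^2))


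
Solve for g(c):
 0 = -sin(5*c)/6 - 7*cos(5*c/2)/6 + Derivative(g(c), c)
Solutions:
 g(c) = C1 + 7*sin(5*c/2)/15 - cos(5*c)/30


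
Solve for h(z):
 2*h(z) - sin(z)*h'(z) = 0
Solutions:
 h(z) = C1*(cos(z) - 1)/(cos(z) + 1)


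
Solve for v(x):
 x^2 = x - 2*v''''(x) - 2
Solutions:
 v(x) = C1 + C2*x + C3*x^2 + C4*x^3 - x^6/720 + x^5/240 - x^4/24


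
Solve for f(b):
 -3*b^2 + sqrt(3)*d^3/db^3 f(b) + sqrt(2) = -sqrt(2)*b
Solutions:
 f(b) = C1 + C2*b + C3*b^2 + sqrt(3)*b^5/60 - sqrt(6)*b^4/72 - sqrt(6)*b^3/18


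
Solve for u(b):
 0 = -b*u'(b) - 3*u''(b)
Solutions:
 u(b) = C1 + C2*erf(sqrt(6)*b/6)


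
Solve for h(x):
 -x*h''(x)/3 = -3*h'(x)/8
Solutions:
 h(x) = C1 + C2*x^(17/8)


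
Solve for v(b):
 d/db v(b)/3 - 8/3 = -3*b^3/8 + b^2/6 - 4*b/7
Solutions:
 v(b) = C1 - 9*b^4/32 + b^3/6 - 6*b^2/7 + 8*b


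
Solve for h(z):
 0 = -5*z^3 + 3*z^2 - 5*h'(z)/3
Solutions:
 h(z) = C1 - 3*z^4/4 + 3*z^3/5


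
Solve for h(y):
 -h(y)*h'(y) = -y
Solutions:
 h(y) = -sqrt(C1 + y^2)
 h(y) = sqrt(C1 + y^2)


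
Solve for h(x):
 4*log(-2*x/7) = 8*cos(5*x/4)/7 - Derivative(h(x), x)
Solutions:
 h(x) = C1 - 4*x*log(-x) - 4*x*log(2) + 4*x + 4*x*log(7) + 32*sin(5*x/4)/35


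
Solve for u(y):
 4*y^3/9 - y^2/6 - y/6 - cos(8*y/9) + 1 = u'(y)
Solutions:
 u(y) = C1 + y^4/9 - y^3/18 - y^2/12 + y - 9*sin(8*y/9)/8


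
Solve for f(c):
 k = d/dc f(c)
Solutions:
 f(c) = C1 + c*k


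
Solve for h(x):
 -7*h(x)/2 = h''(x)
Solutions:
 h(x) = C1*sin(sqrt(14)*x/2) + C2*cos(sqrt(14)*x/2)


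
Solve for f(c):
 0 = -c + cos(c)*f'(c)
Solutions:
 f(c) = C1 + Integral(c/cos(c), c)


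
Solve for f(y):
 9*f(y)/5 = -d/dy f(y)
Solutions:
 f(y) = C1*exp(-9*y/5)


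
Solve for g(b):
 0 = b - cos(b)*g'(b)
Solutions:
 g(b) = C1 + Integral(b/cos(b), b)


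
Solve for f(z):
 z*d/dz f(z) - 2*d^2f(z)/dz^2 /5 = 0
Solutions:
 f(z) = C1 + C2*erfi(sqrt(5)*z/2)


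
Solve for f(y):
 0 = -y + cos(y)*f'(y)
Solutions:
 f(y) = C1 + Integral(y/cos(y), y)


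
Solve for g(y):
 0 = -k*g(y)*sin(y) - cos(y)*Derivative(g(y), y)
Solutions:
 g(y) = C1*exp(k*log(cos(y)))


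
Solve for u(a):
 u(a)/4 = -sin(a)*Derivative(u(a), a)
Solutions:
 u(a) = C1*(cos(a) + 1)^(1/8)/(cos(a) - 1)^(1/8)


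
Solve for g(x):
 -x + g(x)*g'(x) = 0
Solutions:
 g(x) = -sqrt(C1 + x^2)
 g(x) = sqrt(C1 + x^2)


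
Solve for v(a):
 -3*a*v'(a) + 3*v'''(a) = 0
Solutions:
 v(a) = C1 + Integral(C2*airyai(a) + C3*airybi(a), a)


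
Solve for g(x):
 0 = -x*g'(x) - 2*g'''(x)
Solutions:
 g(x) = C1 + Integral(C2*airyai(-2^(2/3)*x/2) + C3*airybi(-2^(2/3)*x/2), x)


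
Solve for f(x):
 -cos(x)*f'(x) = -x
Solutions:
 f(x) = C1 + Integral(x/cos(x), x)


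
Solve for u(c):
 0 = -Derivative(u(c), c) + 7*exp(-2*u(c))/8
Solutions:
 u(c) = log(C1 + 7*c)/2 - log(2)
 u(c) = log(-sqrt(C1 + 7*c)) - log(2)


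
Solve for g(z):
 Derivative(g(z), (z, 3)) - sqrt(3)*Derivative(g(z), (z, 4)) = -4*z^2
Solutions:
 g(z) = C1 + C2*z + C3*z^2 + C4*exp(sqrt(3)*z/3) - z^5/15 - sqrt(3)*z^4/3 - 4*z^3


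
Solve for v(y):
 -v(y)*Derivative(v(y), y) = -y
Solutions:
 v(y) = -sqrt(C1 + y^2)
 v(y) = sqrt(C1 + y^2)


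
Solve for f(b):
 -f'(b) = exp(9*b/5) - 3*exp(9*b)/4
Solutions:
 f(b) = C1 - 5*exp(9*b/5)/9 + exp(9*b)/12


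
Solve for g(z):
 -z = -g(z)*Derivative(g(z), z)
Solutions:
 g(z) = -sqrt(C1 + z^2)
 g(z) = sqrt(C1 + z^2)


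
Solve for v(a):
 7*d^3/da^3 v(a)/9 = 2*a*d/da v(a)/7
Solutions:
 v(a) = C1 + Integral(C2*airyai(126^(1/3)*a/7) + C3*airybi(126^(1/3)*a/7), a)


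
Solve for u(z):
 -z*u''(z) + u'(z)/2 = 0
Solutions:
 u(z) = C1 + C2*z^(3/2)


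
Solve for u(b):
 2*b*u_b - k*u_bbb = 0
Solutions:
 u(b) = C1 + Integral(C2*airyai(2^(1/3)*b*(1/k)^(1/3)) + C3*airybi(2^(1/3)*b*(1/k)^(1/3)), b)


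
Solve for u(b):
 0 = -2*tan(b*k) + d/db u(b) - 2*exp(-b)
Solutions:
 u(b) = C1 + 2*Piecewise((-exp(-b) + log(tan(b*k)^2 + 1)/(2*k), Ne(k, 0)), (-exp(-b), True))


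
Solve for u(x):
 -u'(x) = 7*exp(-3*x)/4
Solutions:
 u(x) = C1 + 7*exp(-3*x)/12


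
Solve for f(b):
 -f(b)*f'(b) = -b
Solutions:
 f(b) = -sqrt(C1 + b^2)
 f(b) = sqrt(C1 + b^2)


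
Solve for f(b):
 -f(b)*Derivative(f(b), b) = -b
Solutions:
 f(b) = -sqrt(C1 + b^2)
 f(b) = sqrt(C1 + b^2)


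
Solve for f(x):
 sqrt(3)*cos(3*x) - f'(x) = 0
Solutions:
 f(x) = C1 + sqrt(3)*sin(3*x)/3


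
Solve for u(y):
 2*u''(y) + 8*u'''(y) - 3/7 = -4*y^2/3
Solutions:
 u(y) = C1 + C2*y + C3*exp(-y/4) - y^4/18 + 8*y^3/9 - 887*y^2/84


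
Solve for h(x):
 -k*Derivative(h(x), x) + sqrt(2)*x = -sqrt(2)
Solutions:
 h(x) = C1 + sqrt(2)*x^2/(2*k) + sqrt(2)*x/k


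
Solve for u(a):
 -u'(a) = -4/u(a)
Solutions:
 u(a) = -sqrt(C1 + 8*a)
 u(a) = sqrt(C1 + 8*a)


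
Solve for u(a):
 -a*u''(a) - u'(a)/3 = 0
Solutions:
 u(a) = C1 + C2*a^(2/3)


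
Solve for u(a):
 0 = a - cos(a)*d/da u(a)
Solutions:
 u(a) = C1 + Integral(a/cos(a), a)


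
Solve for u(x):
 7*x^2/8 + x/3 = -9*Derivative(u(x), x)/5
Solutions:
 u(x) = C1 - 35*x^3/216 - 5*x^2/54


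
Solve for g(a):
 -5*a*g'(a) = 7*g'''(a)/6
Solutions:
 g(a) = C1 + Integral(C2*airyai(-30^(1/3)*7^(2/3)*a/7) + C3*airybi(-30^(1/3)*7^(2/3)*a/7), a)


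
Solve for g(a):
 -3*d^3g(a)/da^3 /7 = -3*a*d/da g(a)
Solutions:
 g(a) = C1 + Integral(C2*airyai(7^(1/3)*a) + C3*airybi(7^(1/3)*a), a)


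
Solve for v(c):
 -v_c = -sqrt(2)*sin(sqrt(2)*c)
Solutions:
 v(c) = C1 - cos(sqrt(2)*c)


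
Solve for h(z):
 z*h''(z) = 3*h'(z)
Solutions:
 h(z) = C1 + C2*z^4


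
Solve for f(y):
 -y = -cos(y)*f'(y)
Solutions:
 f(y) = C1 + Integral(y/cos(y), y)


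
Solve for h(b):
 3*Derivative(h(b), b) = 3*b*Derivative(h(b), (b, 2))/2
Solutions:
 h(b) = C1 + C2*b^3


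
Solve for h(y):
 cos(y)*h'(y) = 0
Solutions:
 h(y) = C1


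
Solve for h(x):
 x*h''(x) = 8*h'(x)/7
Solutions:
 h(x) = C1 + C2*x^(15/7)


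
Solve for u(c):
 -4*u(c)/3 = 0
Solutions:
 u(c) = 0


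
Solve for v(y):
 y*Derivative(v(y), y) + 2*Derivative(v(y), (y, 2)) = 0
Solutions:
 v(y) = C1 + C2*erf(y/2)


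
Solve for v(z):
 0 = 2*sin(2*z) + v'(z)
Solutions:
 v(z) = C1 + cos(2*z)


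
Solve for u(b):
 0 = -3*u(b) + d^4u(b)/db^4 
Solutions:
 u(b) = C1*exp(-3^(1/4)*b) + C2*exp(3^(1/4)*b) + C3*sin(3^(1/4)*b) + C4*cos(3^(1/4)*b)


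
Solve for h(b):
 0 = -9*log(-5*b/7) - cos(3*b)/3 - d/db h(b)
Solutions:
 h(b) = C1 - 9*b*log(-b) - 9*b*log(5) + 9*b + 9*b*log(7) - sin(3*b)/9


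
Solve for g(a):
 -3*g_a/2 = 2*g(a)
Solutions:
 g(a) = C1*exp(-4*a/3)


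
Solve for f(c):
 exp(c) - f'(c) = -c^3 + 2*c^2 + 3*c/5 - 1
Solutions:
 f(c) = C1 + c^4/4 - 2*c^3/3 - 3*c^2/10 + c + exp(c)


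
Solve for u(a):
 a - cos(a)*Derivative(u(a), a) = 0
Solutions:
 u(a) = C1 + Integral(a/cos(a), a)


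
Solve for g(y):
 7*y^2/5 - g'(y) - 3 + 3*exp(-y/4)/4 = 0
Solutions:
 g(y) = C1 + 7*y^3/15 - 3*y - 3*exp(-y/4)


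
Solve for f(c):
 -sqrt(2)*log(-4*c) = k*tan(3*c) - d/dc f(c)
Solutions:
 f(c) = C1 + sqrt(2)*c*(log(-c) - 1) + 2*sqrt(2)*c*log(2) - k*log(cos(3*c))/3


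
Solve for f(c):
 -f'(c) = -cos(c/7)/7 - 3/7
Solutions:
 f(c) = C1 + 3*c/7 + sin(c/7)


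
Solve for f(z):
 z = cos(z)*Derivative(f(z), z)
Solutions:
 f(z) = C1 + Integral(z/cos(z), z)


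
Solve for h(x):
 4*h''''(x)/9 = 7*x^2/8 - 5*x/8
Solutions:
 h(x) = C1 + C2*x + C3*x^2 + C4*x^3 + 7*x^6/1280 - 3*x^5/256


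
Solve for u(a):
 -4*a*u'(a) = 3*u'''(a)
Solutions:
 u(a) = C1 + Integral(C2*airyai(-6^(2/3)*a/3) + C3*airybi(-6^(2/3)*a/3), a)


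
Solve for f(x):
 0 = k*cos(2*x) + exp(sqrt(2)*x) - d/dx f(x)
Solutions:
 f(x) = C1 + k*sin(2*x)/2 + sqrt(2)*exp(sqrt(2)*x)/2


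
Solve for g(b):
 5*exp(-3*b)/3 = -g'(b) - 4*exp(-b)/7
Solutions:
 g(b) = C1 + 4*exp(-b)/7 + 5*exp(-3*b)/9


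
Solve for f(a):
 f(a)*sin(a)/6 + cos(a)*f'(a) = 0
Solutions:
 f(a) = C1*cos(a)^(1/6)


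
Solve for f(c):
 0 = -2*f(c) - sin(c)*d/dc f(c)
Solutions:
 f(c) = C1*(cos(c) + 1)/(cos(c) - 1)


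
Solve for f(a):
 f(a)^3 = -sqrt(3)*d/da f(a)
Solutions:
 f(a) = -sqrt(6)*sqrt(-1/(C1 - sqrt(3)*a))/2
 f(a) = sqrt(6)*sqrt(-1/(C1 - sqrt(3)*a))/2


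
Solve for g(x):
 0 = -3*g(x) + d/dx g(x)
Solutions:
 g(x) = C1*exp(3*x)


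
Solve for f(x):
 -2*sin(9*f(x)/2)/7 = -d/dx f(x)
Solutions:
 -2*x/7 + log(cos(9*f(x)/2) - 1)/9 - log(cos(9*f(x)/2) + 1)/9 = C1


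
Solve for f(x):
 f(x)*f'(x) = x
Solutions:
 f(x) = -sqrt(C1 + x^2)
 f(x) = sqrt(C1 + x^2)


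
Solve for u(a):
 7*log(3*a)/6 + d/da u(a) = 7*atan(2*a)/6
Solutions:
 u(a) = C1 - 7*a*log(a)/6 + 7*a*atan(2*a)/6 - 7*a*log(3)/6 + 7*a/6 - 7*log(4*a^2 + 1)/24


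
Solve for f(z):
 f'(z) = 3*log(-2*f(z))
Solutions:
 -Integral(1/(log(-_y) + log(2)), (_y, f(z)))/3 = C1 - z


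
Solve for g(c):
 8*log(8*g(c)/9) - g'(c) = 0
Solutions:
 -Integral(1/(log(_y) - 2*log(3) + 3*log(2)), (_y, g(c)))/8 = C1 - c


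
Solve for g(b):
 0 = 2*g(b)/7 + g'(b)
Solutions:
 g(b) = C1*exp(-2*b/7)


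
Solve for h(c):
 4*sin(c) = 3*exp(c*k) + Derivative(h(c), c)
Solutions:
 h(c) = C1 - 4*cos(c) - 3*exp(c*k)/k


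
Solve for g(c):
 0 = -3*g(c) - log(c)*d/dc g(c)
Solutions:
 g(c) = C1*exp(-3*li(c))


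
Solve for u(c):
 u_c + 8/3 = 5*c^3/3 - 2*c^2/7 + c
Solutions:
 u(c) = C1 + 5*c^4/12 - 2*c^3/21 + c^2/2 - 8*c/3


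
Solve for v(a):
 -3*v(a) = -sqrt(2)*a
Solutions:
 v(a) = sqrt(2)*a/3


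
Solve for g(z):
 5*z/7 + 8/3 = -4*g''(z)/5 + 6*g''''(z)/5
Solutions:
 g(z) = C1 + C2*z + C3*exp(-sqrt(6)*z/3) + C4*exp(sqrt(6)*z/3) - 25*z^3/168 - 5*z^2/3


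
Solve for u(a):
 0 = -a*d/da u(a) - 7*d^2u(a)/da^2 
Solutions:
 u(a) = C1 + C2*erf(sqrt(14)*a/14)


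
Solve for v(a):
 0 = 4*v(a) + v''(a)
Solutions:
 v(a) = C1*sin(2*a) + C2*cos(2*a)


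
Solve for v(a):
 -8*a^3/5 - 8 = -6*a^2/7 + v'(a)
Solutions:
 v(a) = C1 - 2*a^4/5 + 2*a^3/7 - 8*a


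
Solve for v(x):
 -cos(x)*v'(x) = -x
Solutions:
 v(x) = C1 + Integral(x/cos(x), x)


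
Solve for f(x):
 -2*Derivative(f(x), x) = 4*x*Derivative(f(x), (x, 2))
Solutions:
 f(x) = C1 + C2*sqrt(x)


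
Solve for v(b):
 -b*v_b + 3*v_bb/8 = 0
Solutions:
 v(b) = C1 + C2*erfi(2*sqrt(3)*b/3)


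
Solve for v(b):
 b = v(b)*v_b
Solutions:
 v(b) = -sqrt(C1 + b^2)
 v(b) = sqrt(C1 + b^2)


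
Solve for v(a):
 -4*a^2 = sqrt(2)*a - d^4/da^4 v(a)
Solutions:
 v(a) = C1 + C2*a + C3*a^2 + C4*a^3 + a^6/90 + sqrt(2)*a^5/120


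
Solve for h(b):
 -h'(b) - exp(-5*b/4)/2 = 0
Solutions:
 h(b) = C1 + 2*exp(-5*b/4)/5


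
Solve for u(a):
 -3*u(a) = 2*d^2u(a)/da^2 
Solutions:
 u(a) = C1*sin(sqrt(6)*a/2) + C2*cos(sqrt(6)*a/2)


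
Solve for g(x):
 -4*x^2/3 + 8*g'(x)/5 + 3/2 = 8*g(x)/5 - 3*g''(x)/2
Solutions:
 g(x) = C1*exp(4*x*(-2 + sqrt(19))/15) + C2*exp(-4*x*(2 + sqrt(19))/15) - 5*x^2/6 - 5*x/3 - 55/24


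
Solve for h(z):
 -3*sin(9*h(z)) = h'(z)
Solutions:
 h(z) = -acos((-C1 - exp(54*z))/(C1 - exp(54*z)))/9 + 2*pi/9
 h(z) = acos((-C1 - exp(54*z))/(C1 - exp(54*z)))/9


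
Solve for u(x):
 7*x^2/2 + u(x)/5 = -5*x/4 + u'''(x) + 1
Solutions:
 u(x) = C3*exp(5^(2/3)*x/5) - 35*x^2/2 - 25*x/4 + (C1*sin(sqrt(3)*5^(2/3)*x/10) + C2*cos(sqrt(3)*5^(2/3)*x/10))*exp(-5^(2/3)*x/10) + 5


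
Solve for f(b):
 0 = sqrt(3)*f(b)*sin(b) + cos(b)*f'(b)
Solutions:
 f(b) = C1*cos(b)^(sqrt(3))


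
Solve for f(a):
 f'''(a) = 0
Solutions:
 f(a) = C1 + C2*a + C3*a^2


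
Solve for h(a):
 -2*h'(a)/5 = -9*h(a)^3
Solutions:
 h(a) = -sqrt(-1/(C1 + 45*a))
 h(a) = sqrt(-1/(C1 + 45*a))


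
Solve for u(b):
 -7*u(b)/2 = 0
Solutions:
 u(b) = 0


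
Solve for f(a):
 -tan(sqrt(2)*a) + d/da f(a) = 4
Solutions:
 f(a) = C1 + 4*a - sqrt(2)*log(cos(sqrt(2)*a))/2


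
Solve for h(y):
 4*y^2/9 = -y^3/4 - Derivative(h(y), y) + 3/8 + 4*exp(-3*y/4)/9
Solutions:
 h(y) = C1 - y^4/16 - 4*y^3/27 + 3*y/8 - 16*exp(-3*y/4)/27


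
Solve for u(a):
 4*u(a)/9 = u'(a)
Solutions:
 u(a) = C1*exp(4*a/9)


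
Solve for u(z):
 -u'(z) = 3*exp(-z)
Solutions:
 u(z) = C1 + 3*exp(-z)


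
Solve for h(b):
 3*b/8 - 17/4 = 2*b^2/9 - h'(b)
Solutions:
 h(b) = C1 + 2*b^3/27 - 3*b^2/16 + 17*b/4


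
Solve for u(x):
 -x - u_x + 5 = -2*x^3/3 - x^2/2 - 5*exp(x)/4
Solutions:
 u(x) = C1 + x^4/6 + x^3/6 - x^2/2 + 5*x + 5*exp(x)/4


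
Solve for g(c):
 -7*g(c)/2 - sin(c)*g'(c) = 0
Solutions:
 g(c) = C1*(cos(c) + 1)^(7/4)/(cos(c) - 1)^(7/4)


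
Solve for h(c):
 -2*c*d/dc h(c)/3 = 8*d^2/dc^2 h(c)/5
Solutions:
 h(c) = C1 + C2*erf(sqrt(30)*c/12)


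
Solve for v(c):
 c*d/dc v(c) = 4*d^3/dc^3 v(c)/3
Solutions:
 v(c) = C1 + Integral(C2*airyai(6^(1/3)*c/2) + C3*airybi(6^(1/3)*c/2), c)


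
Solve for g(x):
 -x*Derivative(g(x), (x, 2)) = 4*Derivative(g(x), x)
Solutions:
 g(x) = C1 + C2/x^3


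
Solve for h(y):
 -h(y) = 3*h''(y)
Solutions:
 h(y) = C1*sin(sqrt(3)*y/3) + C2*cos(sqrt(3)*y/3)


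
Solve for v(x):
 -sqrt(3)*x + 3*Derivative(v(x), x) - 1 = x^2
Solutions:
 v(x) = C1 + x^3/9 + sqrt(3)*x^2/6 + x/3


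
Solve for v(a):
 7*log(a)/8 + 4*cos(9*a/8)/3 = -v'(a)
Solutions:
 v(a) = C1 - 7*a*log(a)/8 + 7*a/8 - 32*sin(9*a/8)/27


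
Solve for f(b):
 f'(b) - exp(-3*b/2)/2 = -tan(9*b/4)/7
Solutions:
 f(b) = C1 - 2*log(tan(9*b/4)^2 + 1)/63 - exp(-3*b/2)/3


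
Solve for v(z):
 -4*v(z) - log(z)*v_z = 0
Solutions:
 v(z) = C1*exp(-4*li(z))


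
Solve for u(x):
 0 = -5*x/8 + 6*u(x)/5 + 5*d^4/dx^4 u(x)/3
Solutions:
 u(x) = 25*x/48 + (C1*sin(sqrt(15)*2^(3/4)*x/10) + C2*cos(sqrt(15)*2^(3/4)*x/10))*exp(-sqrt(15)*2^(3/4)*x/10) + (C3*sin(sqrt(15)*2^(3/4)*x/10) + C4*cos(sqrt(15)*2^(3/4)*x/10))*exp(sqrt(15)*2^(3/4)*x/10)


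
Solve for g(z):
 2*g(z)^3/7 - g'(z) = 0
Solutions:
 g(z) = -sqrt(14)*sqrt(-1/(C1 + 2*z))/2
 g(z) = sqrt(14)*sqrt(-1/(C1 + 2*z))/2


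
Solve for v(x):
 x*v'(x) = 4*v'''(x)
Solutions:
 v(x) = C1 + Integral(C2*airyai(2^(1/3)*x/2) + C3*airybi(2^(1/3)*x/2), x)


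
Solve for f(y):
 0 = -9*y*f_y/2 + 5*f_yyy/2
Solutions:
 f(y) = C1 + Integral(C2*airyai(15^(2/3)*y/5) + C3*airybi(15^(2/3)*y/5), y)


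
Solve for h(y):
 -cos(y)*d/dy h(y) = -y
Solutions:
 h(y) = C1 + Integral(y/cos(y), y)


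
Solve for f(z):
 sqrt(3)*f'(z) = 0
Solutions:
 f(z) = C1


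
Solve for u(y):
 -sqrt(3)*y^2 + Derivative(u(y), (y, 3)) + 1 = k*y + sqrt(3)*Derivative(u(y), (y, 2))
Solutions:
 u(y) = C1 + C2*y + C3*exp(sqrt(3)*y) - y^4/12 - sqrt(3)*y^3*(k + 2)/18 + y^2*(-k - 2 + sqrt(3))/6


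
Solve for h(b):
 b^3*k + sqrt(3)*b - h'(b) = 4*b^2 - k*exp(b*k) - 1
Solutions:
 h(b) = C1 + b^4*k/4 - 4*b^3/3 + sqrt(3)*b^2/2 + b + exp(b*k)


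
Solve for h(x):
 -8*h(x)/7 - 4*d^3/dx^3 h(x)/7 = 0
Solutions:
 h(x) = C3*exp(-2^(1/3)*x) + (C1*sin(2^(1/3)*sqrt(3)*x/2) + C2*cos(2^(1/3)*sqrt(3)*x/2))*exp(2^(1/3)*x/2)


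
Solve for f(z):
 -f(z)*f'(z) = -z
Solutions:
 f(z) = -sqrt(C1 + z^2)
 f(z) = sqrt(C1 + z^2)


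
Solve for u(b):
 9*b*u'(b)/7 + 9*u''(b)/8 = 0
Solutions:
 u(b) = C1 + C2*erf(2*sqrt(7)*b/7)


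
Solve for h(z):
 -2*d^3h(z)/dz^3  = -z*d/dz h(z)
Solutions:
 h(z) = C1 + Integral(C2*airyai(2^(2/3)*z/2) + C3*airybi(2^(2/3)*z/2), z)


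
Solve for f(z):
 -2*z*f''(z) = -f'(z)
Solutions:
 f(z) = C1 + C2*z^(3/2)


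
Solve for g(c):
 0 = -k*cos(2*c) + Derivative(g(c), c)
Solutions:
 g(c) = C1 + k*sin(2*c)/2


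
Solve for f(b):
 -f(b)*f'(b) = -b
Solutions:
 f(b) = -sqrt(C1 + b^2)
 f(b) = sqrt(C1 + b^2)


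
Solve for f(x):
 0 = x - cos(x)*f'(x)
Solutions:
 f(x) = C1 + Integral(x/cos(x), x)


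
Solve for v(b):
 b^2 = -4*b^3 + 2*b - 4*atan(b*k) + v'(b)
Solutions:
 v(b) = C1 + b^4 + b^3/3 - b^2 + 4*Piecewise((b*atan(b*k) - log(b^2*k^2 + 1)/(2*k), Ne(k, 0)), (0, True))


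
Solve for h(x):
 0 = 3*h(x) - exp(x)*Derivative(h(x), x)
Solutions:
 h(x) = C1*exp(-3*exp(-x))


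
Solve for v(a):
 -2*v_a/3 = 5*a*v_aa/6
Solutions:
 v(a) = C1 + C2*a^(1/5)


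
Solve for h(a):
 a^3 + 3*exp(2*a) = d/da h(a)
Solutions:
 h(a) = C1 + a^4/4 + 3*exp(2*a)/2


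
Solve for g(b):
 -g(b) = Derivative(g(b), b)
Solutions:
 g(b) = C1*exp(-b)


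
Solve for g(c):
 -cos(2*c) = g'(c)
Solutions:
 g(c) = C1 - sin(2*c)/2


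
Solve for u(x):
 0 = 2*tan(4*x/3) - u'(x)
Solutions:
 u(x) = C1 - 3*log(cos(4*x/3))/2


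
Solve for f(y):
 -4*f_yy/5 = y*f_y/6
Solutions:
 f(y) = C1 + C2*erf(sqrt(15)*y/12)


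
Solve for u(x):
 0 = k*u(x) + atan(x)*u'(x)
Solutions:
 u(x) = C1*exp(-k*Integral(1/atan(x), x))


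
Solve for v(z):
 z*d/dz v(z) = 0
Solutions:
 v(z) = C1


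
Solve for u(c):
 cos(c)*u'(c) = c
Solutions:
 u(c) = C1 + Integral(c/cos(c), c)


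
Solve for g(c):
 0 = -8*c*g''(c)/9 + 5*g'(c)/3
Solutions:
 g(c) = C1 + C2*c^(23/8)


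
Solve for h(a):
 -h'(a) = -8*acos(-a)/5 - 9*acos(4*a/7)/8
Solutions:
 h(a) = C1 + 8*a*acos(-a)/5 + 9*a*acos(4*a/7)/8 + 8*sqrt(1 - a^2)/5 - 9*sqrt(49 - 16*a^2)/32


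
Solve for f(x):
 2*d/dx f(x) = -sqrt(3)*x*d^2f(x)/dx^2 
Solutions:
 f(x) = C1 + C2*x^(1 - 2*sqrt(3)/3)


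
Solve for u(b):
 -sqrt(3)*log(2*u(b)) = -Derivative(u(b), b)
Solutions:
 -sqrt(3)*Integral(1/(log(_y) + log(2)), (_y, u(b)))/3 = C1 - b


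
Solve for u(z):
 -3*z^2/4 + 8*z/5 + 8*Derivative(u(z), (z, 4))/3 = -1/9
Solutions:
 u(z) = C1 + C2*z + C3*z^2 + C4*z^3 + z^6/1280 - z^5/200 - z^4/576


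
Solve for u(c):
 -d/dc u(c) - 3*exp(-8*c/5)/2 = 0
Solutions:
 u(c) = C1 + 15*exp(-8*c/5)/16


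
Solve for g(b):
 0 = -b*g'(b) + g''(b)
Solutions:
 g(b) = C1 + C2*erfi(sqrt(2)*b/2)


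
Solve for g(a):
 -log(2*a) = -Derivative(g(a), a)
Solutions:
 g(a) = C1 + a*log(a) - a + a*log(2)


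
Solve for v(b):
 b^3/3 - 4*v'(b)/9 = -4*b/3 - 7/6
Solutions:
 v(b) = C1 + 3*b^4/16 + 3*b^2/2 + 21*b/8


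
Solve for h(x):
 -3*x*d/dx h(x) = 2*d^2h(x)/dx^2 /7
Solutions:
 h(x) = C1 + C2*erf(sqrt(21)*x/2)


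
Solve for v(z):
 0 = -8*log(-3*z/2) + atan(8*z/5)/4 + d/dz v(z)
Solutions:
 v(z) = C1 + 8*z*log(-z) - z*atan(8*z/5)/4 - 8*z - 8*z*log(2) + 8*z*log(3) + 5*log(64*z^2 + 25)/64


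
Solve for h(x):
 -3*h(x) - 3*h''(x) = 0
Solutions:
 h(x) = C1*sin(x) + C2*cos(x)


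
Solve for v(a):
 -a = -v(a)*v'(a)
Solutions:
 v(a) = -sqrt(C1 + a^2)
 v(a) = sqrt(C1 + a^2)


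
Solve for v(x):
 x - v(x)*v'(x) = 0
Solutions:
 v(x) = -sqrt(C1 + x^2)
 v(x) = sqrt(C1 + x^2)


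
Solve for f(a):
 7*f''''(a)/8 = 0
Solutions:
 f(a) = C1 + C2*a + C3*a^2 + C4*a^3


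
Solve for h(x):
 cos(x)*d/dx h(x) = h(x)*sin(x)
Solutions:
 h(x) = C1/cos(x)


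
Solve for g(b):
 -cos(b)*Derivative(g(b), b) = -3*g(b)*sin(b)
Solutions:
 g(b) = C1/cos(b)^3


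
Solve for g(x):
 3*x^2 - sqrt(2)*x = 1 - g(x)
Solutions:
 g(x) = -3*x^2 + sqrt(2)*x + 1


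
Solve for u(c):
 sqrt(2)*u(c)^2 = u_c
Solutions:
 u(c) = -1/(C1 + sqrt(2)*c)


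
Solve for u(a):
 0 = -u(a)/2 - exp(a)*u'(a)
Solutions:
 u(a) = C1*exp(exp(-a)/2)


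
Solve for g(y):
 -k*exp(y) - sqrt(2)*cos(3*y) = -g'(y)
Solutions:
 g(y) = C1 + k*exp(y) + sqrt(2)*sin(3*y)/3


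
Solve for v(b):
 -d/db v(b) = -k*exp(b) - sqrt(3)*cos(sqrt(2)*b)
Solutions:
 v(b) = C1 + k*exp(b) + sqrt(6)*sin(sqrt(2)*b)/2


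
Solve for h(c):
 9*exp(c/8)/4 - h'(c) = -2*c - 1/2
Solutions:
 h(c) = C1 + c^2 + c/2 + 18*exp(c/8)


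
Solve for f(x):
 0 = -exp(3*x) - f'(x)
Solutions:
 f(x) = C1 - exp(3*x)/3


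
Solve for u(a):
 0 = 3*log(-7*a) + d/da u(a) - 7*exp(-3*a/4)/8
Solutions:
 u(a) = C1 - 3*a*log(-a) + 3*a*(1 - log(7)) - 7*exp(-3*a/4)/6


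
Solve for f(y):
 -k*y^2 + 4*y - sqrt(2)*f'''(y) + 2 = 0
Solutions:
 f(y) = C1 + C2*y + C3*y^2 - sqrt(2)*k*y^5/120 + sqrt(2)*y^4/12 + sqrt(2)*y^3/6


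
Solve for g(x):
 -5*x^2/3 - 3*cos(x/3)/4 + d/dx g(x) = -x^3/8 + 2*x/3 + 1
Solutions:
 g(x) = C1 - x^4/32 + 5*x^3/9 + x^2/3 + x + 9*sin(x/3)/4


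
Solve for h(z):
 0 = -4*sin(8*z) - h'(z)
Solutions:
 h(z) = C1 + cos(8*z)/2


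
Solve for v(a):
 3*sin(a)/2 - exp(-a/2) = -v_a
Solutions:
 v(a) = C1 + 3*cos(a)/2 - 2*exp(-a/2)


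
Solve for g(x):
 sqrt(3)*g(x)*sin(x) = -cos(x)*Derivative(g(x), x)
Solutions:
 g(x) = C1*cos(x)^(sqrt(3))


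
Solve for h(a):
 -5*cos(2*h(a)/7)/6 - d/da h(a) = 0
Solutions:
 5*a/6 - 7*log(sin(2*h(a)/7) - 1)/4 + 7*log(sin(2*h(a)/7) + 1)/4 = C1


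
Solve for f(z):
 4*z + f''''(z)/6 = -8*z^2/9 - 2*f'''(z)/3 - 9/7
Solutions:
 f(z) = C1 + C2*z + C3*z^2 + C4*exp(-4*z) - z^5/45 - 2*z^4/9 - 25*z^3/252


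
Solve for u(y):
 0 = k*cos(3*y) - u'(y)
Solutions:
 u(y) = C1 + k*sin(3*y)/3


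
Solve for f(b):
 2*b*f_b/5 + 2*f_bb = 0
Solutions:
 f(b) = C1 + C2*erf(sqrt(10)*b/10)


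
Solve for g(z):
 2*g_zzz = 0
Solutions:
 g(z) = C1 + C2*z + C3*z^2


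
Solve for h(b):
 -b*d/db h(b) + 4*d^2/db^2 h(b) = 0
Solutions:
 h(b) = C1 + C2*erfi(sqrt(2)*b/4)


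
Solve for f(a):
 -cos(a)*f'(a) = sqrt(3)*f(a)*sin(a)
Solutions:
 f(a) = C1*cos(a)^(sqrt(3))


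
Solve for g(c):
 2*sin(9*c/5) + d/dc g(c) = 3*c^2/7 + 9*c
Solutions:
 g(c) = C1 + c^3/7 + 9*c^2/2 + 10*cos(9*c/5)/9


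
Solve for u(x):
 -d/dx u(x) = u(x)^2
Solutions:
 u(x) = 1/(C1 + x)


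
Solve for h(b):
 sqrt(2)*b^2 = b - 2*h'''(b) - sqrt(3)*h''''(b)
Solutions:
 h(b) = C1 + C2*b + C3*b^2 + C4*exp(-2*sqrt(3)*b/3) - sqrt(2)*b^5/120 + b^4*(1 + sqrt(6))/48 + b^3*(-3*sqrt(2) - sqrt(3))/24


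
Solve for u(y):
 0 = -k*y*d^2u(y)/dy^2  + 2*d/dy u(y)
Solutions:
 u(y) = C1 + y^(((re(k) + 2)*re(k) + im(k)^2)/(re(k)^2 + im(k)^2))*(C2*sin(2*log(y)*Abs(im(k))/(re(k)^2 + im(k)^2)) + C3*cos(2*log(y)*im(k)/(re(k)^2 + im(k)^2)))


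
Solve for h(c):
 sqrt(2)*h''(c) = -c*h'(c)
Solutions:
 h(c) = C1 + C2*erf(2^(1/4)*c/2)


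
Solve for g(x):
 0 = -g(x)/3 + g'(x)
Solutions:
 g(x) = C1*exp(x/3)


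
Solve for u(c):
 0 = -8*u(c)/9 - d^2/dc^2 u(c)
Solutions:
 u(c) = C1*sin(2*sqrt(2)*c/3) + C2*cos(2*sqrt(2)*c/3)


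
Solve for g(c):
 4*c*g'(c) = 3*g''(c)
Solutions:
 g(c) = C1 + C2*erfi(sqrt(6)*c/3)


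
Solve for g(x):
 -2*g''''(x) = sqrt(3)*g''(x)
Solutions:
 g(x) = C1 + C2*x + C3*sin(sqrt(2)*3^(1/4)*x/2) + C4*cos(sqrt(2)*3^(1/4)*x/2)


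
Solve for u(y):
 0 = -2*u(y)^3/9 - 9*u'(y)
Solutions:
 u(y) = -9*sqrt(2)*sqrt(-1/(C1 - 2*y))/2
 u(y) = 9*sqrt(2)*sqrt(-1/(C1 - 2*y))/2


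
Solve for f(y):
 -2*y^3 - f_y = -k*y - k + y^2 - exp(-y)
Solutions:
 f(y) = C1 + k*y^2/2 + k*y - y^4/2 - y^3/3 - exp(-y)


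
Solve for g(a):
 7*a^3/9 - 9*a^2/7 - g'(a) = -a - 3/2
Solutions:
 g(a) = C1 + 7*a^4/36 - 3*a^3/7 + a^2/2 + 3*a/2


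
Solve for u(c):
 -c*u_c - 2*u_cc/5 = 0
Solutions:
 u(c) = C1 + C2*erf(sqrt(5)*c/2)


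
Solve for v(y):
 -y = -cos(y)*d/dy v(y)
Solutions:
 v(y) = C1 + Integral(y/cos(y), y)


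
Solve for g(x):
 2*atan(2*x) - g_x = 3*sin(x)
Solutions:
 g(x) = C1 + 2*x*atan(2*x) - log(4*x^2 + 1)/2 + 3*cos(x)


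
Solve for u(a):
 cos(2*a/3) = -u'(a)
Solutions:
 u(a) = C1 - 3*sin(2*a/3)/2


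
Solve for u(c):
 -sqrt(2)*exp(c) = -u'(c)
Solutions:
 u(c) = C1 + sqrt(2)*exp(c)


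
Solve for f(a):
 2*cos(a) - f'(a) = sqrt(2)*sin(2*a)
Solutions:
 f(a) = C1 + 2*sin(a) + sqrt(2)*cos(2*a)/2


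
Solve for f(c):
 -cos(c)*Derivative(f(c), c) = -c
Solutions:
 f(c) = C1 + Integral(c/cos(c), c)


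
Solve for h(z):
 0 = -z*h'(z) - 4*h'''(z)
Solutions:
 h(z) = C1 + Integral(C2*airyai(-2^(1/3)*z/2) + C3*airybi(-2^(1/3)*z/2), z)


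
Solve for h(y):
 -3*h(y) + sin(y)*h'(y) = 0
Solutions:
 h(y) = C1*(cos(y) - 1)^(3/2)/(cos(y) + 1)^(3/2)


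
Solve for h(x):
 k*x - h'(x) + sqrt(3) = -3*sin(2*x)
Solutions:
 h(x) = C1 + k*x^2/2 + sqrt(3)*x - 3*cos(2*x)/2


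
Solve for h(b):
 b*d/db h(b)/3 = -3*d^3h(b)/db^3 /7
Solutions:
 h(b) = C1 + Integral(C2*airyai(-21^(1/3)*b/3) + C3*airybi(-21^(1/3)*b/3), b)


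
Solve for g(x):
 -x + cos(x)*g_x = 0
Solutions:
 g(x) = C1 + Integral(x/cos(x), x)


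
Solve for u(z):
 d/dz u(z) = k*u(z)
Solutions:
 u(z) = C1*exp(k*z)


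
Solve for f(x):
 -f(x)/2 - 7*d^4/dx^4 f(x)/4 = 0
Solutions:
 f(x) = (C1*sin(14^(3/4)*x/14) + C2*cos(14^(3/4)*x/14))*exp(-14^(3/4)*x/14) + (C3*sin(14^(3/4)*x/14) + C4*cos(14^(3/4)*x/14))*exp(14^(3/4)*x/14)


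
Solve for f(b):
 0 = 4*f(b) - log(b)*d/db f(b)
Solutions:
 f(b) = C1*exp(4*li(b))


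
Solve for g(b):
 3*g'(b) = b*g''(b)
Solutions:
 g(b) = C1 + C2*b^4


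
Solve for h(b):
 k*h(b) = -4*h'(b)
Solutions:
 h(b) = C1*exp(-b*k/4)


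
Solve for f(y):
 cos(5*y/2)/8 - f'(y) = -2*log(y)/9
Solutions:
 f(y) = C1 + 2*y*log(y)/9 - 2*y/9 + sin(5*y/2)/20


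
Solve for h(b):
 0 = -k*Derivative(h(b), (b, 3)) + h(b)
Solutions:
 h(b) = C1*exp(b*(1/k)^(1/3)) + C2*exp(b*(-1 + sqrt(3)*I)*(1/k)^(1/3)/2) + C3*exp(-b*(1 + sqrt(3)*I)*(1/k)^(1/3)/2)


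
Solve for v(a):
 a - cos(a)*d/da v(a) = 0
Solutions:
 v(a) = C1 + Integral(a/cos(a), a)


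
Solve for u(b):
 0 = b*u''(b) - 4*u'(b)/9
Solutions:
 u(b) = C1 + C2*b^(13/9)


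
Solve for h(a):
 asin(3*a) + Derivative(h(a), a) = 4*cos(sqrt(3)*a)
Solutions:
 h(a) = C1 - a*asin(3*a) - sqrt(1 - 9*a^2)/3 + 4*sqrt(3)*sin(sqrt(3)*a)/3
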